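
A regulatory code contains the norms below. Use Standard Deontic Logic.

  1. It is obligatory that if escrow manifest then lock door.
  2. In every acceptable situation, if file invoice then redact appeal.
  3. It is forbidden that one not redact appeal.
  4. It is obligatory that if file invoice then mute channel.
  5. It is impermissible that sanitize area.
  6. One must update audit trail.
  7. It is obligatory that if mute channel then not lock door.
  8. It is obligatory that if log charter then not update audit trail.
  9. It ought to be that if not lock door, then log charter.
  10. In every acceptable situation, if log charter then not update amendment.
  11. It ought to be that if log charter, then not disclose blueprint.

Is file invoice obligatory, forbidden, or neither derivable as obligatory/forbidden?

Forbidden

Premise 6 gives O(update_audit_trail).
Premise 8 is O(log_charter → ¬update_audit_trail); contrapositively O(update_audit_trail → ¬log_charter). Since O(update_audit_trail) holds, K gives O(¬log_charter).
The contrapositive of premise 9 (O(¬lock_door → log_charter)) is O(¬log_charter → lock_door), and O(¬log_charter) is already established, so O(lock_door).
The contrapositive of premise 7 (O(mute_channel → ¬lock_door)) is O(lock_door → ¬mute_channel), and O(lock_door) is already established, so O(¬mute_channel).
Premise 4 is O(file_invoice → mute_channel); contrapositively O(¬mute_channel → ¬file_invoice). Since O(¬mute_channel) holds, K gives O(¬file_invoice).
Premises 1, 2, 3, 5, 10, 11 do not contribute to this derivation.
Thus O(¬file_invoice), which is F(file_invoice): file_invoice is forbidden.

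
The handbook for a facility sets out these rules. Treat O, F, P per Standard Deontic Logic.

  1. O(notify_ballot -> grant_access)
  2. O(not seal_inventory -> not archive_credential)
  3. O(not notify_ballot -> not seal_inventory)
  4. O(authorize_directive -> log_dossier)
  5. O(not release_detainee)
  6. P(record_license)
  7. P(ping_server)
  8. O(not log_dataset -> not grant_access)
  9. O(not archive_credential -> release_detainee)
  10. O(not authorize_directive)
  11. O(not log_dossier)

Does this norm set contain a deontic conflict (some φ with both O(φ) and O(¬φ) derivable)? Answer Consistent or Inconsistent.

Consistent

Premise 4 is O(authorize_directive -> log_dossier), but O(authorize_directive) is not derivable from the premises, so it does not yield O(log_dossier).
So O(log_dossier) is not derivable, and the apparent clash with O(not log_dossier) does not arise.
A world satisfying every obligation exists (e.g. archive_credential=true, authorize_directive=false, grant_access=true, log_dataset=true, log_dossier=false, notify_ballot=true, ping_server=false, record_license=false, release_detainee=false, seal_inventory=true); no atom is both obligatory and forbidden, so the set is consistent.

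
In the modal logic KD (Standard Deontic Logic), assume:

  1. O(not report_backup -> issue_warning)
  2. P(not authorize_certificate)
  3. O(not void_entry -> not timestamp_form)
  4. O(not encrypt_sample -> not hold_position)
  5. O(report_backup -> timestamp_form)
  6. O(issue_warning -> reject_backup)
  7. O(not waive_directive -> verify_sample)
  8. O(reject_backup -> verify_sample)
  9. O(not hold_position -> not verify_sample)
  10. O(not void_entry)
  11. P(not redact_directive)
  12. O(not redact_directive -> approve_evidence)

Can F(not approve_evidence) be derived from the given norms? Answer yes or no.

Premise 12 is O(not redact_directive -> approve_evidence), but O(not redact_directive) is not derivable from the premises (the permission P(not redact_directive) asserts only not O(redact_directive), not O(not redact_directive)), so it does not yield O(approve_evidence).
No other premise forces O(approve_evidence). An ideal world satisfying every premise can still have not approve_evidence true, so F(not approve_evidence) is not derivable.

No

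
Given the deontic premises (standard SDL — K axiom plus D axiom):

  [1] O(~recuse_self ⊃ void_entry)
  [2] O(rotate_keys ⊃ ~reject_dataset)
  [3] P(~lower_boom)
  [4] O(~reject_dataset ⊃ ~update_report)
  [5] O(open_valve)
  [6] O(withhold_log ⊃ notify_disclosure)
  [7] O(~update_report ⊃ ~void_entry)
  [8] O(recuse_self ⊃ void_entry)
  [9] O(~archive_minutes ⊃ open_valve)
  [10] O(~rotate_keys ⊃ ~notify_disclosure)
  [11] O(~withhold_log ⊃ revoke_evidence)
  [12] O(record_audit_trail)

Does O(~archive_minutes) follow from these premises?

Premise 9 is O(~archive_minutes ⊃ open_valve); even if O(open_valve) held, inferring O(~archive_minutes) would be affirming the consequent — invalid.
No other premise forces O(~archive_minutes). An ideal world satisfying every premise can still have ~archive_minutes false, so O(~archive_minutes) is not derivable.

No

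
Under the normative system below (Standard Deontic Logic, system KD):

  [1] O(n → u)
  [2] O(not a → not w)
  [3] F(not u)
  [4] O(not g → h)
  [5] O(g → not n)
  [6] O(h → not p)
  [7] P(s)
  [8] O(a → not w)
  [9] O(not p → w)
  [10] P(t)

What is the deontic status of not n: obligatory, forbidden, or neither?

Obligatory

By case analysis on a: premise 8 gives O(a → not w) and premise 2 gives O(not a → not w), so O(not w) either way.
Premise 9, O(not p → w), contraposes to O(not w → p); with O(not w) we get O(p).
The contrapositive of premise 6 (O(h → not p)) is O(p → not h), and O(p) is already established, so O(not h).
Premise 4, O(not g → h), contraposes to O(not h → g); with O(not h) we get O(g).
With premise 5, O(g → not n), the K-axiom yields O(not n).
Premises 1, 3, 7, 10 do not contribute to this derivation.
Hence not n is obligatory.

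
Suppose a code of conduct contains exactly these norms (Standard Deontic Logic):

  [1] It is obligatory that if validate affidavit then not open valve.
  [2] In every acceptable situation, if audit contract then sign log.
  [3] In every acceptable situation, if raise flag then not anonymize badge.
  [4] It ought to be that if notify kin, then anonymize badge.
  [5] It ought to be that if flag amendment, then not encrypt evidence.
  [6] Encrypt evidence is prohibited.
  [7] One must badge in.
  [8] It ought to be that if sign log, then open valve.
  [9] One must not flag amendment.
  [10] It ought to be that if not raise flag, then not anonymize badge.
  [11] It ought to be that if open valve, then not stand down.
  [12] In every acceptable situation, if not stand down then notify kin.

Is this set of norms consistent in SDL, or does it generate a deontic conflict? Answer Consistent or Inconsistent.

Premise 5 is O(flag_amendment → ¬encrypt_evidence); even if O(¬encrypt_evidence) held, inferring O(flag_amendment) would be affirming the consequent — invalid.
So O(flag_amendment) is not derivable, and the apparent clash with O(¬flag_amendment) does not arise.
A world satisfying every obligation exists (e.g. anonymize_badge=false, audit_contract=false, badge_in=true, encrypt_evidence=false, flag_amendment=false, notify_kin=false, open_valve=false, raise_flag=false, sign_log=false, stand_down=true, validate_affidavit=false); no atom is both obligatory and forbidden, so the set is consistent.

Consistent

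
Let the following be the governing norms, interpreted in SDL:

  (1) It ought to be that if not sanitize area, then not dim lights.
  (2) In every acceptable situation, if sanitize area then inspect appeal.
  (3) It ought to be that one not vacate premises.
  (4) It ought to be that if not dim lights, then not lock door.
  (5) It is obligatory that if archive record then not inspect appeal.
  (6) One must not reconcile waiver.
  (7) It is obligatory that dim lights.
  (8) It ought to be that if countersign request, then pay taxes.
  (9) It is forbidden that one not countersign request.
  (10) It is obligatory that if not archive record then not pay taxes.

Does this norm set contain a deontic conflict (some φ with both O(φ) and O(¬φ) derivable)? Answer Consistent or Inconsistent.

Inconsistent

Premise 7 gives O(dim_lights).
Premise 1 is O(¬sanitize_area → ¬dim_lights); contrapositively O(dim_lights → sanitize_area). Since O(dim_lights) holds, K gives O(sanitize_area).
From O(sanitize_area) and premise 2, O(sanitize_area → inspect_appeal), we obtain O(inspect_appeal).
Premise 5, O(archive_record → ¬inspect_appeal), contraposes to O(inspect_appeal → ¬archive_record); with O(inspect_appeal) we get O(¬archive_record).
Applying K to premise 10 (O(¬archive_record → ¬pay_taxes)) and O(¬archive_record) yields O(¬pay_taxes).
Premise 8 is O(countersign_request → pay_taxes); contrapositively O(¬pay_taxes → ¬countersign_request). Since O(¬pay_taxes) holds, K gives O(¬countersign_request).
But premise 9, F(¬countersign_request), means O(countersign_request).
We now have both O(¬countersign_request) and O(countersign_request) — countersign_request is simultaneously obligatory and forbidden, violating the D-axiom.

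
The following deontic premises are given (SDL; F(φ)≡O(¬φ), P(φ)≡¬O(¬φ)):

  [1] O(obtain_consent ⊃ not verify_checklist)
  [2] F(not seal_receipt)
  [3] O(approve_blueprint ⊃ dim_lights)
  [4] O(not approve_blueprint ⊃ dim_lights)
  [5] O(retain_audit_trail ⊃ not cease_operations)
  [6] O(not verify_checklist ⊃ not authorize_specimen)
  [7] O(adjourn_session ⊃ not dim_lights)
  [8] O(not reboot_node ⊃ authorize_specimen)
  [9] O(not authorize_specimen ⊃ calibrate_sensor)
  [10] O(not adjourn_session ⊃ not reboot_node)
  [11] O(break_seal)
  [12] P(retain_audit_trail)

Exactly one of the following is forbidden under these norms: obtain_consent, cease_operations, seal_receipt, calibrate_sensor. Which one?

Premises 3 and 4 cover both cases: O(approve_blueprint ⊃ dim_lights) and O(not approve_blueprint ⊃ dim_lights). Since approve_blueprint ∨ not approve_blueprint is a tautology, O(dim_lights) follows.
The contrapositive of premise 7 (O(adjourn_session ⊃ not dim_lights)) is O(dim_lights ⊃ not adjourn_session), and O(dim_lights) is already established, so O(not adjourn_session).
Premise 10 is O(not adjourn_session ⊃ not reboot_node); since O(not adjourn_session), deontic closure gives O(not reboot_node).
From O(not reboot_node) and premise 8, O(not reboot_node ⊃ authorize_specimen), we obtain O(authorize_specimen).
Premise 6 is O(not verify_checklist ⊃ not authorize_specimen); contrapositively O(authorize_specimen ⊃ verify_checklist). Since O(authorize_specimen) holds, K gives O(verify_checklist).
Premise 1, O(obtain_consent ⊃ not verify_checklist), contraposes to O(verify_checklist ⊃ not obtain_consent); with O(verify_checklist) we get O(not obtain_consent).
So O(not obtain_consent) holds, i.e. obtain_consent is forbidden. None of the other listed options is forbidden under the premises.

obtain_consent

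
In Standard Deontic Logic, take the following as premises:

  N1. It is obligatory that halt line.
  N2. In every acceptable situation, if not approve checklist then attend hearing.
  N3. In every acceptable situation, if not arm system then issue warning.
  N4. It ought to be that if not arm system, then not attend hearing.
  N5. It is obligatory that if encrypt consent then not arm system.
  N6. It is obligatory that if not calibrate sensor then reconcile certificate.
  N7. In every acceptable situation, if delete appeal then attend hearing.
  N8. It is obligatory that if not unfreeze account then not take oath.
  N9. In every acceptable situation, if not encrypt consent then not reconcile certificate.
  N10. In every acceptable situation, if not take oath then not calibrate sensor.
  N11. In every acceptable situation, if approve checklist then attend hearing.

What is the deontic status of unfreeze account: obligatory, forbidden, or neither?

Obligatory

Premises 2 and 11 are O(¬approve_checklist → attend_hearing) and O(approve_checklist → attend_hearing); every ideal world satisfies ¬approve_checklist or approve_checklist, so in either case attend_hearing holds — hence O(attend_hearing).
Premise 4, O(¬arm_system → ¬attend_hearing), contraposes to O(attend_hearing → arm_system); with O(attend_hearing) we get O(arm_system).
Premise 5, O(encrypt_consent → ¬arm_system), contraposes to O(arm_system → ¬encrypt_consent); with O(arm_system) we get O(¬encrypt_consent).
Premise 9 is O(¬encrypt_consent → ¬reconcile_certificate); since O(¬encrypt_consent), deontic closure gives O(¬reconcile_certificate).
The contrapositive of premise 6 (O(¬calibrate_sensor → reconcile_certificate)) is O(¬reconcile_certificate → calibrate_sensor), and O(¬reconcile_certificate) is already established, so O(calibrate_sensor).
Premise 10 is O(¬take_oath → ¬calibrate_sensor); contrapositively O(calibrate_sensor → take_oath). Since O(calibrate_sensor) holds, K gives O(take_oath).
Premise 8, O(¬unfreeze_account → ¬take_oath), contraposes to O(take_oath → unfreeze_account); with O(take_oath) we get O(unfreeze_account).
Premises 1, 3, 7 do not contribute to this derivation.
Hence unfreeze_account is obligatory.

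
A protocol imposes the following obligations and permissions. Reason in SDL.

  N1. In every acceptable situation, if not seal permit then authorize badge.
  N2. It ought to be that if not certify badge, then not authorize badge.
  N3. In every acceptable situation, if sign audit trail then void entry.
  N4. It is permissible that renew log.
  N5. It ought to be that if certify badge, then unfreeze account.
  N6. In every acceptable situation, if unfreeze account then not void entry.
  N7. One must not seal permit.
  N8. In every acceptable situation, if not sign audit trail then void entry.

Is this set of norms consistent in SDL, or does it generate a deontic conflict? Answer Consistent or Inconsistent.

Inconsistent

Premises 3 and 8 cover both cases: O(sign_audit_trail → void_entry) and O(¬sign_audit_trail → void_entry). Since sign_audit_trail ∨ ¬sign_audit_trail is a tautology, O(void_entry) follows.
Premise 6 is O(unfreeze_account → ¬void_entry); contrapositively O(void_entry → ¬unfreeze_account). Since O(void_entry) holds, K gives O(¬unfreeze_account).
Premise 5 is O(certify_badge → unfreeze_account); contrapositively O(¬unfreeze_account → ¬certify_badge). Since O(¬unfreeze_account) holds, K gives O(¬certify_badge).
Premise 2 is O(¬certify_badge → ¬authorize_badge); since O(¬certify_badge), deontic closure gives O(¬authorize_badge).
Premise 1, O(¬seal_permit → authorize_badge), contraposes to O(¬authorize_badge → seal_permit); with O(¬authorize_badge) we get O(seal_permit).
However, F(seal_permit) at premise 7 amounts to O(¬seal_permit).
We now have both O(seal_permit) and O(¬seal_permit) — seal_permit is simultaneously obligatory and forbidden, violating the D-axiom.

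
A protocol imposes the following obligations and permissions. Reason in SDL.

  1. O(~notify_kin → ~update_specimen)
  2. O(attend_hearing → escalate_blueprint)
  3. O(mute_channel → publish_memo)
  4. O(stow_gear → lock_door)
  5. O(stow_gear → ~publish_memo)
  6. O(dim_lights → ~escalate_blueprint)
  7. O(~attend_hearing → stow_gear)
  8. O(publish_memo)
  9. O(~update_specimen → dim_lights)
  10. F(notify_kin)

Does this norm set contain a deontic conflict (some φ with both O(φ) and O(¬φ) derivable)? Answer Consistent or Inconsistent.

Premise 8 states O(publish_memo) outright.
The contrapositive of premise 5 (O(stow_gear → ~publish_memo)) is O(publish_memo → ~stow_gear), and O(publish_memo) is already established, so O(~stow_gear).
Premise 7 is O(~attend_hearing → stow_gear); contrapositively O(~stow_gear → attend_hearing). Since O(~stow_gear) holds, K gives O(attend_hearing).
With premise 2, O(attend_hearing → escalate_blueprint), the K-axiom yields O(escalate_blueprint).
Premise 6 is O(dim_lights → ~escalate_blueprint); contrapositively O(escalate_blueprint → ~dim_lights). Since O(escalate_blueprint) holds, K gives O(~dim_lights).
Premise 9 is O(~update_specimen → dim_lights); contrapositively O(~dim_lights → update_specimen). Since O(~dim_lights) holds, K gives O(update_specimen).
Premise 1 is O(~notify_kin → ~update_specimen); contrapositively O(update_specimen → notify_kin). Since O(update_specimen) holds, K gives O(notify_kin).
However, F(notify_kin) at premise 10 amounts to O(~notify_kin).
We now have both O(notify_kin) and O(~notify_kin) — notify_kin is simultaneously obligatory and forbidden, violating the D-axiom.

Inconsistent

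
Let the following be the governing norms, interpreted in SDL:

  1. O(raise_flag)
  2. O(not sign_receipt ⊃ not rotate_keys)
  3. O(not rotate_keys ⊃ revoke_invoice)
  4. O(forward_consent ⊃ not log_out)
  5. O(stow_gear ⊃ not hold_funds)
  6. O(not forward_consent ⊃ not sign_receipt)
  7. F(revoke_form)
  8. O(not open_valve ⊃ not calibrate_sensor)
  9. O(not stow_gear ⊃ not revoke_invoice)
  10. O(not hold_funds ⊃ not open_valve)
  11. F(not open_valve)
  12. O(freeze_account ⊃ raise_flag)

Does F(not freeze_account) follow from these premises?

No

Premise 12 is O(freeze_account ⊃ raise_flag); even if O(raise_flag) held, inferring O(freeze_account) would be affirming the consequent — invalid.
No other premise forces O(freeze_account). An ideal world satisfying every premise can still have not freeze_account true, so F(not freeze_account) is not derivable.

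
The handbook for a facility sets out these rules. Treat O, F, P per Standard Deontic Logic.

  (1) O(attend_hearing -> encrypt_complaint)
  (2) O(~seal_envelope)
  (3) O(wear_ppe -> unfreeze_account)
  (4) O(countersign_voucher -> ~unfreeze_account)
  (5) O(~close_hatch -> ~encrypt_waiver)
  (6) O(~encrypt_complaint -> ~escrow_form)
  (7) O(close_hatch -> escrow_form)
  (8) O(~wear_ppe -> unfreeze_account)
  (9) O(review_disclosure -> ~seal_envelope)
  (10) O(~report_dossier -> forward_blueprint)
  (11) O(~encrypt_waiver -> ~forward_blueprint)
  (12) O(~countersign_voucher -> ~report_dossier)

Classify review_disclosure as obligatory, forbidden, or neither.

Premise 9 is O(review_disclosure -> ~seal_envelope); even if O(~seal_envelope) held, inferring O(review_disclosure) would be affirming the consequent — invalid.
No premise or chain of K-axiom applications forces O(review_disclosure), and none forces O(~review_disclosure). So review_disclosure is neither obligatory nor forbidden under these norms.

Neither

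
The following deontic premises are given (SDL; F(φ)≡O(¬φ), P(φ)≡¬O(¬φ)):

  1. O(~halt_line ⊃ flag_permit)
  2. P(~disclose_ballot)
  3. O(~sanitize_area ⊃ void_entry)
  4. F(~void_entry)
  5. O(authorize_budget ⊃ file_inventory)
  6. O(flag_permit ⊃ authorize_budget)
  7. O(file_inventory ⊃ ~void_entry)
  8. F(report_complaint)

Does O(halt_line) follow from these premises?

Yes

Premise 4 is F(~void_entry), i.e. O(void_entry).
Premise 7 is O(file_inventory ⊃ ~void_entry); contrapositively O(void_entry ⊃ ~file_inventory). Since O(void_entry) holds, K gives O(~file_inventory).
Premise 5 is O(authorize_budget ⊃ file_inventory); contrapositively O(~file_inventory ⊃ ~authorize_budget). Since O(~file_inventory) holds, K gives O(~authorize_budget).
Premise 6, O(flag_permit ⊃ authorize_budget), contraposes to O(~authorize_budget ⊃ ~flag_permit); with O(~authorize_budget) we get O(~flag_permit).
The contrapositive of premise 1 (O(~halt_line ⊃ flag_permit)) is O(~flag_permit ⊃ halt_line), and O(~flag_permit) is already established, so O(halt_line).
Premises 2, 3, 8 do not contribute to this derivation.
So O(halt_line) follows.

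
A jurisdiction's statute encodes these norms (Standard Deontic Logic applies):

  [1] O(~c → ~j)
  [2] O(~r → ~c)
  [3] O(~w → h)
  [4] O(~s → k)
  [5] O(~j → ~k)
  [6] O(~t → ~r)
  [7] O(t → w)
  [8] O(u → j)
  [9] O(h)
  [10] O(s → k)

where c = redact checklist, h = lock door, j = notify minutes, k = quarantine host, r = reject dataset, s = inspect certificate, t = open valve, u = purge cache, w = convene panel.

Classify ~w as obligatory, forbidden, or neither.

Forbidden

By case analysis on s: premise 10 gives O(s → k) and premise 4 gives O(~s → k), so O(k) either way.
Premise 5 is O(~j → ~k); contrapositively O(k → j). Since O(k) holds, K gives O(j).
Premise 1, O(~c → ~j), contraposes to O(j → c); with O(j) we get O(c).
The contrapositive of premise 2 (O(~r → ~c)) is O(c → r), and O(c) is already established, so O(r).
Premise 6 is O(~t → ~r); contrapositively O(r → t). Since O(r) holds, K gives O(t).
From O(t) and premise 7, O(t → w), we obtain O(w).
Premises 3, 8, 9 do not contribute to this derivation.
Thus O(w), which is F(~w): ~w is forbidden.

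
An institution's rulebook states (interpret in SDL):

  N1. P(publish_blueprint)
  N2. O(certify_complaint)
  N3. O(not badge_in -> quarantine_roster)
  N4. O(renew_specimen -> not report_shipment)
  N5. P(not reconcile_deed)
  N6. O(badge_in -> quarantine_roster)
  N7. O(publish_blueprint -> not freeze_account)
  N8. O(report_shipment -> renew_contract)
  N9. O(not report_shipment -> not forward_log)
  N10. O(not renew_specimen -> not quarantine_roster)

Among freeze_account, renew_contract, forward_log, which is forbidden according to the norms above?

forward_log

Premises 6 and 3 are O(badge_in -> quarantine_roster) and O(not badge_in -> quarantine_roster); every ideal world satisfies badge_in or not badge_in, so in either case quarantine_roster holds — hence O(quarantine_roster).
The contrapositive of premise 10 (O(not renew_specimen -> not quarantine_roster)) is O(quarantine_roster -> renew_specimen), and O(quarantine_roster) is already established, so O(renew_specimen).
Premise 4 is O(renew_specimen -> not report_shipment); since O(renew_specimen), deontic closure gives O(not report_shipment).
Premise 9 is O(not report_shipment -> not forward_log); since O(not report_shipment), deontic closure gives O(not forward_log).
So O(not forward_log) holds, i.e. forward_log is forbidden. None of the other listed options is forbidden under the premises.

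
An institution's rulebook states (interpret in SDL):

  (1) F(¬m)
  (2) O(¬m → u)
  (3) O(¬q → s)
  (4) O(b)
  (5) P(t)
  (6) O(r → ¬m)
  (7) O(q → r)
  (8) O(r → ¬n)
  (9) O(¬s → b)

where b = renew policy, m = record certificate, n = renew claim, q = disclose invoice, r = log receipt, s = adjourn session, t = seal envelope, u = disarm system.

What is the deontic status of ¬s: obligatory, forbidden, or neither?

Premise 1, F(¬m), is equivalent to O(m).
The contrapositive of premise 6 (O(r → ¬m)) is O(m → ¬r), and O(m) is already established, so O(¬r).
Premise 7, O(q → r), contraposes to O(¬r → ¬q); with O(¬r) we get O(¬q).
With premise 3, O(¬q → s), the K-axiom yields O(s).
Premises 2, 4, 5, 8, 9 do not contribute to this derivation.
Thus O(s), which is F(¬s): ¬s is forbidden.

Forbidden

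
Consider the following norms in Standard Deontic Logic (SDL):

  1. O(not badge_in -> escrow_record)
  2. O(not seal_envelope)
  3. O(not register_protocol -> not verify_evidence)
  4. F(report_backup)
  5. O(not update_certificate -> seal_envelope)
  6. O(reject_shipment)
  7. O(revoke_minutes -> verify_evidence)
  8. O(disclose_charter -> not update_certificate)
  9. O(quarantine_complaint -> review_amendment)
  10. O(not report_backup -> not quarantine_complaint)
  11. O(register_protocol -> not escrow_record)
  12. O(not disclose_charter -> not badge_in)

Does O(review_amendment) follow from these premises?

Premise 9 is O(quarantine_complaint -> review_amendment), but O(quarantine_complaint) is not derivable from the premises, so it does not yield O(review_amendment).
No other premise forces O(review_amendment). An ideal world satisfying every premise can still have review_amendment false, so O(review_amendment) is not derivable.

No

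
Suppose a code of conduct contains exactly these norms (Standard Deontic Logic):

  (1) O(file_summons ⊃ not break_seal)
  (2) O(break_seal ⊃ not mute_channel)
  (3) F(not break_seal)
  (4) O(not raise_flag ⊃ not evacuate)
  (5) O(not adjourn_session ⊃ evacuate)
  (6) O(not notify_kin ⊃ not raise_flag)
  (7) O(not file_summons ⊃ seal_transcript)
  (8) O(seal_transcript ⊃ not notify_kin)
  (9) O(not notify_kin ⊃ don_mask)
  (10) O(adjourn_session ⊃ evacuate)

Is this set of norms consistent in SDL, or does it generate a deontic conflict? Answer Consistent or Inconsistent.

By case analysis on not adjourn_session: premise 5 gives O(not adjourn_session ⊃ evacuate) and premise 10 gives O(adjourn_session ⊃ evacuate), so O(evacuate) either way.
Premise 4, O(not raise_flag ⊃ not evacuate), contraposes to O(evacuate ⊃ raise_flag); with O(evacuate) we get O(raise_flag).
Premise 6, O(not notify_kin ⊃ not raise_flag), contraposes to O(raise_flag ⊃ notify_kin); with O(raise_flag) we get O(notify_kin).
Premise 8, O(seal_transcript ⊃ not notify_kin), contraposes to O(notify_kin ⊃ not seal_transcript); with O(notify_kin) we get O(not seal_transcript).
Premise 7 is O(not file_summons ⊃ seal_transcript); contrapositively O(not seal_transcript ⊃ file_summons). Since O(not seal_transcript) holds, K gives O(file_summons).
From O(file_summons) and premise 1, O(file_summons ⊃ not break_seal), we obtain O(not break_seal).
Yet premise 3 is F(not break_seal), i.e. O(break_seal).
We now have both O(not break_seal) and O(break_seal) — break_seal is simultaneously obligatory and forbidden, violating the D-axiom.

Inconsistent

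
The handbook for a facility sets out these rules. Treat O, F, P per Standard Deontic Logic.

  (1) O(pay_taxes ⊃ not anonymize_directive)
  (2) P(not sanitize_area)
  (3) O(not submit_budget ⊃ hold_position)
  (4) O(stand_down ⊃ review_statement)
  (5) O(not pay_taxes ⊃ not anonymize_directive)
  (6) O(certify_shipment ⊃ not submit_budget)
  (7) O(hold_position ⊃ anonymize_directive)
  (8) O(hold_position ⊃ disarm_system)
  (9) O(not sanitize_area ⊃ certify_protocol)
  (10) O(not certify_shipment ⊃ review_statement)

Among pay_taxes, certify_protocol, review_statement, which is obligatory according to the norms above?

By case analysis on not pay_taxes: premise 5 gives O(not pay_taxes ⊃ not anonymize_directive) and premise 1 gives O(pay_taxes ⊃ not anonymize_directive), so O(not anonymize_directive) either way.
Premise 7, O(hold_position ⊃ anonymize_directive), contraposes to O(not anonymize_directive ⊃ not hold_position); with O(not anonymize_directive) we get O(not hold_position).
Premise 3 is O(not submit_budget ⊃ hold_position); contrapositively O(not hold_position ⊃ submit_budget). Since O(not hold_position) holds, K gives O(submit_budget).
The contrapositive of premise 6 (O(certify_shipment ⊃ not submit_budget)) is O(submit_budget ⊃ not certify_shipment), and O(submit_budget) is already established, so O(not certify_shipment).
Premise 10 is O(not certify_shipment ⊃ review_statement); since O(not certify_shipment), deontic closure gives O(review_statement).
So O(review_statement) holds — review_statement is obligatory. None of the other listed options is made obligatory by any chain of premises.

review_statement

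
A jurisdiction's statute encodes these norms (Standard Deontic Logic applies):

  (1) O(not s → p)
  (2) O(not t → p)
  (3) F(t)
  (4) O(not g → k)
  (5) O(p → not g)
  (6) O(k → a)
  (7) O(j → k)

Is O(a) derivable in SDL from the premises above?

Premise 3, F(t), is equivalent to O(not t).
Applying K to premise 2 (O(not t → p)) and O(not t) yields O(p).
With premise 5, O(p → not g), the K-axiom yields O(not g).
Applying K to premise 4 (O(not g → k)) and O(not g) yields O(k).
From O(k) and premise 6, O(k → a), we obtain O(a).
Premises 1, 7 do not contribute to this derivation.
So O(a) follows.

Yes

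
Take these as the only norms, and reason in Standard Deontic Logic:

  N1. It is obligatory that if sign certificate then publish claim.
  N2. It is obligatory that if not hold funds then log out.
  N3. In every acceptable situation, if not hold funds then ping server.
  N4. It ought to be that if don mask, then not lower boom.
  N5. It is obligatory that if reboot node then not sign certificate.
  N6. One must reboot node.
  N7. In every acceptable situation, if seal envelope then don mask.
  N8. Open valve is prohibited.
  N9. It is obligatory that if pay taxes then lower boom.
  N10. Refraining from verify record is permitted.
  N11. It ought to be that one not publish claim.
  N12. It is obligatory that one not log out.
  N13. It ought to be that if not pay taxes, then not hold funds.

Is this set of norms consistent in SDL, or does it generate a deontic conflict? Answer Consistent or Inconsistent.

Premise 1 is O(sign_certificate → publish_claim), but O(sign_certificate) is not derivable from the premises, so it does not yield O(publish_claim).
So O(publish_claim) is not derivable, and the apparent clash with O(¬publish_claim) does not arise.
A world satisfying every obligation exists (e.g. don_mask=false, hold_funds=true, log_out=false, lower_boom=true, open_valve=false, pay_taxes=true, ping_server=false, publish_claim=false, reboot_node=true, seal_envelope=false, sign_certificate=false, verify_record=false); no atom is both obligatory and forbidden, so the set is consistent.

Consistent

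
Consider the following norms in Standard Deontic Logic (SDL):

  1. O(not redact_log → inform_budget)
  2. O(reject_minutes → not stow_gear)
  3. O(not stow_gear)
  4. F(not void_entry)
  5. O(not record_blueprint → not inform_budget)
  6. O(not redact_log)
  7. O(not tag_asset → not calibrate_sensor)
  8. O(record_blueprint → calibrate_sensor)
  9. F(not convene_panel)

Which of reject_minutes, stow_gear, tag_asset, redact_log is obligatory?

tag_asset

From premise 6 we have O(not redact_log).
Applying K to premise 1 (O(not redact_log → inform_budget)) and O(not redact_log) yields O(inform_budget).
Premise 5, O(not record_blueprint → not inform_budget), contraposes to O(inform_budget → record_blueprint); with O(inform_budget) we get O(record_blueprint).
Applying K to premise 8 (O(record_blueprint → calibrate_sensor)) and O(record_blueprint) yields O(calibrate_sensor).
The contrapositive of premise 7 (O(not tag_asset → not calibrate_sensor)) is O(calibrate_sensor → tag_asset), and O(calibrate_sensor) is already established, so O(tag_asset).
So O(tag_asset) holds — tag_asset is obligatory. None of the other listed options is made obligatory by any chain of premises.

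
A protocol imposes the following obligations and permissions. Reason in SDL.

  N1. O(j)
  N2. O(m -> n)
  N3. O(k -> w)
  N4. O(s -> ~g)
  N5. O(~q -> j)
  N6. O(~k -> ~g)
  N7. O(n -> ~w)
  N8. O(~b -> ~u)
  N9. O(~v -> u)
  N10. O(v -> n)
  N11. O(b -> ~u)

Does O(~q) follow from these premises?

Premise 5 is O(~q -> j); even if O(j) held, inferring O(~q) would be affirming the consequent — invalid.
No other premise forces O(~q). An ideal world satisfying every premise can still have ~q false, so O(~q) is not derivable.

No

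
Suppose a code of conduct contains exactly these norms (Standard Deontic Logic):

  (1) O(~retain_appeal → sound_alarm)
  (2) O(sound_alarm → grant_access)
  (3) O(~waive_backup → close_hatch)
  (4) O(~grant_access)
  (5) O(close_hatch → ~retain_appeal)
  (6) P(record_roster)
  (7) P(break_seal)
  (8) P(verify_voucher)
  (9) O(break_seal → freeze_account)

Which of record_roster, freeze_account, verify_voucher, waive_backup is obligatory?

Premise 4 states O(~grant_access) outright.
The contrapositive of premise 2 (O(sound_alarm → grant_access)) is O(~grant_access → ~sound_alarm), and O(~grant_access) is already established, so O(~sound_alarm).
The contrapositive of premise 1 (O(~retain_appeal → sound_alarm)) is O(~sound_alarm → retain_appeal), and O(~sound_alarm) is already established, so O(retain_appeal).
Premise 5 is O(close_hatch → ~retain_appeal); contrapositively O(retain_appeal → ~close_hatch). Since O(retain_appeal) holds, K gives O(~close_hatch).
The contrapositive of premise 3 (O(~waive_backup → close_hatch)) is O(~close_hatch → waive_backup), and O(~close_hatch) is already established, so O(waive_backup).
So O(waive_backup) holds — waive_backup is obligatory. None of the other listed options is made obligatory by any chain of premises.

waive_backup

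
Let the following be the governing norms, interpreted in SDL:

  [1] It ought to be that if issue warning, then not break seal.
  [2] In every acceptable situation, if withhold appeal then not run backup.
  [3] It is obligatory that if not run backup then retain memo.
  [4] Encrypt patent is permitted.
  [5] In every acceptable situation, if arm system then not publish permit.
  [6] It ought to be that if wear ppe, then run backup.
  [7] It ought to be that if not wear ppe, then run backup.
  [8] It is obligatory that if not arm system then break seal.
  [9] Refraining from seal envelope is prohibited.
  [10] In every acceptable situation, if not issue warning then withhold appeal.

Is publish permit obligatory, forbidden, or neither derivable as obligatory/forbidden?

Premises 6 and 7 cover both cases: O(wear_ppe → run_backup) and O(¬wear_ppe → run_backup). Since wear_ppe ∨ ¬wear_ppe is a tautology, O(run_backup) follows.
Premise 2 is O(withhold_appeal → ¬run_backup); contrapositively O(run_backup → ¬withhold_appeal). Since O(run_backup) holds, K gives O(¬withhold_appeal).
Premise 10 is O(¬issue_warning → withhold_appeal); contrapositively O(¬withhold_appeal → issue_warning). Since O(¬withhold_appeal) holds, K gives O(issue_warning).
Applying K to premise 1 (O(issue_warning → ¬break_seal)) and O(issue_warning) yields O(¬break_seal).
The contrapositive of premise 8 (O(¬arm_system → break_seal)) is O(¬break_seal → arm_system), and O(¬break_seal) is already established, so O(arm_system).
From O(arm_system) and premise 5, O(arm_system → ¬publish_permit), we obtain O(¬publish_permit).
Premises 3, 4, 9 do not contribute to this derivation.
Thus O(¬publish_permit), which is F(publish_permit): publish_permit is forbidden.

Forbidden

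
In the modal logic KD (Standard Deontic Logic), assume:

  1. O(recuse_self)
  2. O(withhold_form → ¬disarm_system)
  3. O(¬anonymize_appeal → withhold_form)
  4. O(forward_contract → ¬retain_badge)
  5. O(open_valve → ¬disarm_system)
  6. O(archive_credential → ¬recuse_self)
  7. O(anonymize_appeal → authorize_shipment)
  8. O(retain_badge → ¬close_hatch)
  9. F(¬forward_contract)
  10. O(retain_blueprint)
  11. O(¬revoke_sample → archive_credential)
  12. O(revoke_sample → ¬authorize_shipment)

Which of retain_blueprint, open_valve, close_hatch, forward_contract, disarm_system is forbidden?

Premise 1 gives O(recuse_self).
Premise 6, O(archive_credential → ¬recuse_self), contraposes to O(recuse_self → ¬archive_credential); with O(recuse_self) we get O(¬archive_credential).
Premise 11, O(¬revoke_sample → archive_credential), contraposes to O(¬archive_credential → revoke_sample); with O(¬archive_credential) we get O(revoke_sample).
From O(revoke_sample) and premise 12, O(revoke_sample → ¬authorize_shipment), we obtain O(¬authorize_shipment).
Premise 7 is O(anonymize_appeal → authorize_shipment); contrapositively O(¬authorize_shipment → ¬anonymize_appeal). Since O(¬authorize_shipment) holds, K gives O(¬anonymize_appeal).
Premise 3 is O(¬anonymize_appeal → withhold_form); since O(¬anonymize_appeal), deontic closure gives O(withhold_form).
From O(withhold_form) and premise 2, O(withhold_form → ¬disarm_system), we obtain O(¬disarm_system).
So O(¬disarm_system) holds, i.e. disarm_system is forbidden. None of the other listed options is forbidden under the premises.

disarm_system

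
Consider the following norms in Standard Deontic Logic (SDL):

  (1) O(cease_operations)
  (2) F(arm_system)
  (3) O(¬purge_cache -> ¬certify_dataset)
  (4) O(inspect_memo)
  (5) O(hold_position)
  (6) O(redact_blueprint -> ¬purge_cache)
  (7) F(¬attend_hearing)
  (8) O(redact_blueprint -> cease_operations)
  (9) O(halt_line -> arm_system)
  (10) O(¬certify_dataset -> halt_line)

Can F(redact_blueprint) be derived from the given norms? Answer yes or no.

Premise 2 is F(arm_system), i.e. O(¬arm_system).
The contrapositive of premise 9 (O(halt_line -> arm_system)) is O(¬arm_system -> ¬halt_line), and O(¬arm_system) is already established, so O(¬halt_line).
Premise 10, O(¬certify_dataset -> halt_line), contraposes to O(¬halt_line -> certify_dataset); with O(¬halt_line) we get O(certify_dataset).
Premise 3 is O(¬purge_cache -> ¬certify_dataset); contrapositively O(certify_dataset -> purge_cache). Since O(certify_dataset) holds, K gives O(purge_cache).
Premise 6, O(redact_blueprint -> ¬purge_cache), contraposes to O(purge_cache -> ¬redact_blueprint); with O(purge_cache) we get O(¬redact_blueprint).
Premises 1, 4, 5, 7, 8 do not contribute to this derivation.
So O(¬redact_blueprint) holds, i.e. F(redact_blueprint). The claim follows.

Yes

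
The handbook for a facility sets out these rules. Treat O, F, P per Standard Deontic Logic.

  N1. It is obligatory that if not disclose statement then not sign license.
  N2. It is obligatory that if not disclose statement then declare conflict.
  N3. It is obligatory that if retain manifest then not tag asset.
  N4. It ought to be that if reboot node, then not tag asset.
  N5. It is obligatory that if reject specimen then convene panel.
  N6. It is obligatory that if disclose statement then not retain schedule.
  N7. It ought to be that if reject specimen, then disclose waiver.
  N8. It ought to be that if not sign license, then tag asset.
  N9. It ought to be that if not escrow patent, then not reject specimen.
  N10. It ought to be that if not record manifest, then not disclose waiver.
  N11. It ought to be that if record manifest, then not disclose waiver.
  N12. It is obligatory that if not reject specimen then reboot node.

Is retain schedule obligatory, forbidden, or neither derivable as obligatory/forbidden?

Forbidden

By case analysis on record_manifest: premise 11 gives O(record_manifest → ¬disclose_waiver) and premise 10 gives O(¬record_manifest → ¬disclose_waiver), so O(¬disclose_waiver) either way.
The contrapositive of premise 7 (O(reject_specimen → disclose_waiver)) is O(¬disclose_waiver → ¬reject_specimen), and O(¬disclose_waiver) is already established, so O(¬reject_specimen).
Applying K to premise 12 (O(¬reject_specimen → reboot_node)) and O(¬reject_specimen) yields O(reboot_node).
From O(reboot_node) and premise 4, O(reboot_node → ¬tag_asset), we obtain O(¬tag_asset).
Premise 8, O(¬sign_license → tag_asset), contraposes to O(¬tag_asset → sign_license); with O(¬tag_asset) we get O(sign_license).
Premise 1, O(¬disclose_statement → ¬sign_license), contraposes to O(sign_license → disclose_statement); with O(sign_license) we get O(disclose_statement).
Applying K to premise 6 (O(disclose_statement → ¬retain_schedule)) and O(disclose_statement) yields O(¬retain_schedule).
Premises 2, 3, 5, 9 do not contribute to this derivation.
Thus O(¬retain_schedule), which is F(retain_schedule): retain_schedule is forbidden.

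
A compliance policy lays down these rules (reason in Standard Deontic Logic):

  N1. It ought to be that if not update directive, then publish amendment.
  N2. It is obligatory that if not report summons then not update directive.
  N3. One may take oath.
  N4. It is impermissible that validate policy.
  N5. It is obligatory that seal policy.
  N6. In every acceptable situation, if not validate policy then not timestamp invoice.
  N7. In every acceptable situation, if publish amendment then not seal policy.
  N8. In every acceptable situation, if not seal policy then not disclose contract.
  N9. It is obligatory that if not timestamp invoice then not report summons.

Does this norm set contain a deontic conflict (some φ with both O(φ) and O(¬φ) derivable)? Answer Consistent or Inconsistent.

Premise 5 states O(seal_policy) outright.
The contrapositive of premise 7 (O(publish_amendment → ¬seal_policy)) is O(seal_policy → ¬publish_amendment), and O(seal_policy) is already established, so O(¬publish_amendment).
The contrapositive of premise 1 (O(¬update_directive → publish_amendment)) is O(¬publish_amendment → update_directive), and O(¬publish_amendment) is already established, so O(update_directive).
The contrapositive of premise 2 (O(¬report_summons → ¬update_directive)) is O(update_directive → report_summons), and O(update_directive) is already established, so O(report_summons).
Premise 9 is O(¬timestamp_invoice → ¬report_summons); contrapositively O(report_summons → timestamp_invoice). Since O(report_summons) holds, K gives O(timestamp_invoice).
Premise 6, O(¬validate_policy → ¬timestamp_invoice), contraposes to O(timestamp_invoice → validate_policy); with O(timestamp_invoice) we get O(validate_policy).
But premise 4, F(validate_policy), means O(¬validate_policy).
We now have both O(validate_policy) and O(¬validate_policy) — validate_policy is simultaneously obligatory and forbidden, violating the D-axiom.

Inconsistent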